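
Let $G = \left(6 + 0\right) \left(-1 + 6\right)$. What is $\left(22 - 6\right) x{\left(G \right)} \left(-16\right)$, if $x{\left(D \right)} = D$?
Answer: $-7680$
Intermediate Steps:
$G = 30$ ($G = 6 \cdot 5 = 30$)
$\left(22 - 6\right) x{\left(G \right)} \left(-16\right) = \left(22 - 6\right) 30 \left(-16\right) = 16 \cdot 30 \left(-16\right) = 480 \left(-16\right) = -7680$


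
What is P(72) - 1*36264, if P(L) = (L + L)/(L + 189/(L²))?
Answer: -501539736/13831 ≈ -36262.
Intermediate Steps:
P(L) = 2*L/(L + 189/L²) (P(L) = (2*L)/(L + 189/L²) = 2*L/(L + 189/L²))
P(72) - 1*36264 = 2*72³/(189 + 72³) - 1*36264 = 2*373248/(189 + 373248) - 36264 = 2*373248/373437 - 36264 = 2*373248*(1/373437) - 36264 = 27648/13831 - 36264 = -501539736/13831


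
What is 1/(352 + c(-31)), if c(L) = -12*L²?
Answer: -1/11180 ≈ -8.9445e-5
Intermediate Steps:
1/(352 + c(-31)) = 1/(352 - 12*(-31)²) = 1/(352 - 12*961) = 1/(352 - 11532) = 1/(-11180) = -1/11180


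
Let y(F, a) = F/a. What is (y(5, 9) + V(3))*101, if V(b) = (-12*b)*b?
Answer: -97667/9 ≈ -10852.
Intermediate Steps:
V(b) = -12*b² (V(b) = (-12*b)*b = -12*b²)
(y(5, 9) + V(3))*101 = (5/9 - 12*3²)*101 = (5*(⅑) - 12*9)*101 = (5/9 - 108)*101 = -967/9*101 = -97667/9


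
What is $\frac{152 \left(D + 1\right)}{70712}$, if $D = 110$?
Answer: $\frac{2109}{8839} \approx 0.2386$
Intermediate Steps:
$\frac{152 \left(D + 1\right)}{70712} = \frac{152 \left(110 + 1\right)}{70712} = 152 \cdot 111 \cdot \frac{1}{70712} = 16872 \cdot \frac{1}{70712} = \frac{2109}{8839}$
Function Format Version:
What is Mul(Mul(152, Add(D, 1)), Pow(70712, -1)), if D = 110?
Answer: Rational(2109, 8839) ≈ 0.23860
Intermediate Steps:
Mul(Mul(152, Add(D, 1)), Pow(70712, -1)) = Mul(Mul(152, Add(110, 1)), Pow(70712, -1)) = Mul(Mul(152, 111), Rational(1, 70712)) = Mul(16872, Rational(1, 70712)) = Rational(2109, 8839)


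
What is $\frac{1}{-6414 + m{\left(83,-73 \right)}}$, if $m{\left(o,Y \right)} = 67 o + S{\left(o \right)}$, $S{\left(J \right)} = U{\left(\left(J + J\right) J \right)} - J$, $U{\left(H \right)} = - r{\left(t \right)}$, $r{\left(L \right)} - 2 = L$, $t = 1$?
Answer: $- \frac{1}{939} \approx -0.001065$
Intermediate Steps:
$r{\left(L \right)} = 2 + L$
$U{\left(H \right)} = -3$ ($U{\left(H \right)} = - (2 + 1) = \left(-1\right) 3 = -3$)
$S{\left(J \right)} = -3 - J$
$m{\left(o,Y \right)} = -3 + 66 o$ ($m{\left(o,Y \right)} = 67 o - \left(3 + o\right) = -3 + 66 o$)
$\frac{1}{-6414 + m{\left(83,-73 \right)}} = \frac{1}{-6414 + \left(-3 + 66 \cdot 83\right)} = \frac{1}{-6414 + \left(-3 + 5478\right)} = \frac{1}{-6414 + 5475} = \frac{1}{-939} = - \frac{1}{939}$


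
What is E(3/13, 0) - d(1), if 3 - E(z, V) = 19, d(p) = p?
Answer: -17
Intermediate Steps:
E(z, V) = -16 (E(z, V) = 3 - 1*19 = 3 - 19 = -16)
E(3/13, 0) - d(1) = -16 - 1*1 = -16 - 1 = -17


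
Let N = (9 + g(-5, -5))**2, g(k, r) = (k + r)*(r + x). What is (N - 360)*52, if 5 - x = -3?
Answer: 4212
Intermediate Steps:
x = 8 (x = 5 - 1*(-3) = 5 + 3 = 8)
g(k, r) = (8 + r)*(k + r) (g(k, r) = (k + r)*(r + 8) = (k + r)*(8 + r) = (8 + r)*(k + r))
N = 441 (N = (9 + ((-5)**2 + 8*(-5) + 8*(-5) - 5*(-5)))**2 = (9 + (25 - 40 - 40 + 25))**2 = (9 - 30)**2 = (-21)**2 = 441)
(N - 360)*52 = (441 - 360)*52 = 81*52 = 4212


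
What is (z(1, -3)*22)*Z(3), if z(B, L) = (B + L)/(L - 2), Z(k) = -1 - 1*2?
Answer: -132/5 ≈ -26.400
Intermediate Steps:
Z(k) = -3 (Z(k) = -1 - 2 = -3)
z(B, L) = (B + L)/(-2 + L)
(z(1, -3)*22)*Z(3) = (((1 - 3)/(-2 - 3))*22)*(-3) = ((-2/(-5))*22)*(-3) = (-1/5*(-2)*22)*(-3) = ((2/5)*22)*(-3) = (44/5)*(-3) = -132/5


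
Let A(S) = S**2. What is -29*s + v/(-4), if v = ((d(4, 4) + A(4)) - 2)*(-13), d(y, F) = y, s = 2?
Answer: 1/2 ≈ 0.50000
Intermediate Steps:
v = -234 (v = ((4 + 4**2) - 2)*(-13) = ((4 + 16) - 2)*(-13) = (20 - 2)*(-13) = 18*(-13) = -234)
-29*s + v/(-4) = -29*2 - 234/(-4) = -58 - 234*(-1/4) = -58 + 117/2 = 1/2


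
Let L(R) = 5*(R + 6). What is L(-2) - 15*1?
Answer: 5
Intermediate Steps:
L(R) = 30 + 5*R (L(R) = 5*(6 + R) = 30 + 5*R)
L(-2) - 15*1 = (30 + 5*(-2)) - 15*1 = (30 - 10) - 15 = 20 - 15 = 5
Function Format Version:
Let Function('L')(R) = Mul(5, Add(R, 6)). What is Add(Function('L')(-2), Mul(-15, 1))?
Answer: 5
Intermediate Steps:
Function('L')(R) = Add(30, Mul(5, R)) (Function('L')(R) = Mul(5, Add(6, R)) = Add(30, Mul(5, R)))
Add(Function('L')(-2), Mul(-15, 1)) = Add(Add(30, Mul(5, -2)), Mul(-15, 1)) = Add(Add(30, -10), -15) = Add(20, -15) = 5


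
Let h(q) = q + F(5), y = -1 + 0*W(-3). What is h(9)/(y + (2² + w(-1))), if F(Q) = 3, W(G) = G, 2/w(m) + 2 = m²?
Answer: 12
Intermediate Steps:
w(m) = 2/(-2 + m²)
y = -1 (y = -1 + 0*(-3) = -1 + 0 = -1)
h(q) = 3 + q (h(q) = q + 3 = 3 + q)
h(9)/(y + (2² + w(-1))) = (3 + 9)/(-1 + (2² + 2/(-2 + (-1)²))) = 12/(-1 + (4 + 2/(-2 + 1))) = 12/(-1 + (4 + 2/(-1))) = 12/(-1 + (4 + 2*(-1))) = 12/(-1 + (4 - 2)) = 12/(-1 + 2) = 12/1 = 12*1 = 12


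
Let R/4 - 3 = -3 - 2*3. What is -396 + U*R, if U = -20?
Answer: 84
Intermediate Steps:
R = -24 (R = 12 + 4*(-3 - 2*3) = 12 + 4*(-3 - 6) = 12 + 4*(-9) = 12 - 36 = -24)
-396 + U*R = -396 - 20*(-24) = -396 + 480 = 84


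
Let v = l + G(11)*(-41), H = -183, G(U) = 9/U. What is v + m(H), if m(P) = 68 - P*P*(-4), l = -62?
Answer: 1473213/11 ≈ 1.3393e+5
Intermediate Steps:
v = -1051/11 (v = -62 + (9/11)*(-41) = -62 - 369/11 = -1051/11 ≈ -95.545)
m(P) = 68 + 4*P² (m(P) = 68 - P²*(-4) = 68 - (-4)*P² = 68 + 4*P²)
v + m(H) = -1051/11 + (68 + 4*(-183)²) = -1051/11 + (68 + 4*33489) = -1051/11 + (68 + 133956) = -1051/11 + 134024 = 1473213/11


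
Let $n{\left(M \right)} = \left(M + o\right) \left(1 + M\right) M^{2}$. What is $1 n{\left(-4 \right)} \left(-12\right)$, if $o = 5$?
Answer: $576$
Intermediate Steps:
$n{\left(M \right)} = M^{2} \left(1 + M\right) \left(5 + M\right)$ ($n{\left(M \right)} = \left(M + 5\right) \left(1 + M\right) M^{2} = \left(5 + M\right) \left(1 + M\right) M^{2} = \left(1 + M\right) \left(5 + M\right) M^{2} = M^{2} \left(1 + M\right) \left(5 + M\right)$)
$1 n{\left(-4 \right)} \left(-12\right) = 1 \left(-4\right)^{2} \left(5 + \left(-4\right)^{2} + 6 \left(-4\right)\right) \left(-12\right) = 1 \cdot 16 \left(5 + 16 - 24\right) \left(-12\right) = 1 \cdot 16 \left(-3\right) \left(-12\right) = 1 \left(-48\right) \left(-12\right) = \left(-48\right) \left(-12\right) = 576$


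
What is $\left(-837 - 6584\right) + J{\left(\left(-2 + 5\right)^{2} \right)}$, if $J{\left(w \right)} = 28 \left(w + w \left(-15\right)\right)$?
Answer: $-10949$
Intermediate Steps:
$J{\left(w \right)} = - 392 w$ ($J{\left(w \right)} = 28 \left(w - 15 w\right) = 28 \left(- 14 w\right) = - 392 w$)
$\left(-837 - 6584\right) + J{\left(\left(-2 + 5\right)^{2} \right)} = \left(-837 - 6584\right) - 392 \left(-2 + 5\right)^{2} = -7421 - 392 \cdot 3^{2} = -7421 - 3528 = -10949$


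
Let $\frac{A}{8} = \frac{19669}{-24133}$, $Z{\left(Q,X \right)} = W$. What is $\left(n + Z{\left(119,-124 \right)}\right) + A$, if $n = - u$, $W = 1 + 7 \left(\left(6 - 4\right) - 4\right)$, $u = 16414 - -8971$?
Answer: $- \frac{613087286}{24133} \approx -25405.0$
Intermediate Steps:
$u = 25385$ ($u = 16414 + 8971 = 25385$)
$W = -13$ ($W = 1 + 7 \left(2 - 4\right) = 1 + 7 \left(-2\right) = 1 - 14 = -13$)
$Z{\left(Q,X \right)} = -13$
$A = - \frac{157352}{24133}$ ($A = 8 \frac{19669}{-24133} = 8 \cdot 19669 \left(- \frac{1}{24133}\right) = 8 \left(- \frac{19669}{24133}\right) = - \frac{157352}{24133} \approx -6.5202$)
$n = -25385$ ($n = \left(-1\right) 25385 = -25385$)
$\left(n + Z{\left(119,-124 \right)}\right) + A = \left(-25385 - 13\right) - \frac{157352}{24133} = -25398 - \frac{157352}{24133} = - \frac{613087286}{24133}$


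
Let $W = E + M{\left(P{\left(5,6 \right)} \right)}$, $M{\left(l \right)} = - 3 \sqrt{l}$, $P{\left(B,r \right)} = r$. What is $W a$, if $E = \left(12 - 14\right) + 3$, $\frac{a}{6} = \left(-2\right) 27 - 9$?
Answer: $-378 + 1134 \sqrt{6} \approx 2399.7$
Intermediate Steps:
$a = -378$ ($a = 6 \left(\left(-2\right) 27 - 9\right) = 6 \left(-54 - 9\right) = 6 \left(-63\right) = -378$)
$E = 1$ ($E = -2 + 3 = 1$)
$W = 1 - 3 \sqrt{6} \approx -6.3485$
$W a = \left(1 - 3 \sqrt{6}\right) \left(-378\right) = -378 + 1134 \sqrt{6}$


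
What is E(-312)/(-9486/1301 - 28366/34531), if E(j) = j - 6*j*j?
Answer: 3281624130057/45558154 ≈ 72032.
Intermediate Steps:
E(j) = j - 6*j**2
E(-312)/(-9486/1301 - 28366/34531) = (-312*(1 - 6*(-312)))/(-9486/1301 - 28366/34531) = (-312*(1 + 1872))/(-9486*1/1301 - 28366*1/34531) = (-312*1873)/(-9486/1301 - 28366/34531) = -584376/(-364465232/44924831) = -584376*(-44924831/364465232) = 3281624130057/45558154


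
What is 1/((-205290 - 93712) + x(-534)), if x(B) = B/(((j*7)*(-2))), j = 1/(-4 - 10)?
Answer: -1/299536 ≈ -3.3385e-6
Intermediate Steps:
j = -1/14 (j = 1/(-14) = -1/14 ≈ -0.071429)
x(B) = B (x(B) = B/((-1/14*7*(-2))) = B/((-½*(-2))) = B/1 = B*1 = B)
1/((-205290 - 93712) + x(-534)) = 1/((-205290 - 93712) - 534) = 1/(-299002 - 534) = 1/(-299536) = -1/299536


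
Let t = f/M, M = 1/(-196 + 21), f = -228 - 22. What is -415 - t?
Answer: -44165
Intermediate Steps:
f = -250
M = -1/175 (M = 1/(-175) = -1/175 ≈ -0.0057143)
t = 43750 (t = -250/(-1/175) = -250*(-175) = 43750)
-415 - t = -415 - 1*43750 = -415 - 43750 = -44165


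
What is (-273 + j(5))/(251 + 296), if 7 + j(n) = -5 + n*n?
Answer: -260/547 ≈ -0.47532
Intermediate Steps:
j(n) = -12 + n**2 (j(n) = -7 + (-5 + n*n) = -7 + (-5 + n**2) = -12 + n**2)
(-273 + j(5))/(251 + 296) = (-273 + (-12 + 5**2))/(251 + 296) = (-273 + (-12 + 25))/547 = (-273 + 13)*(1/547) = -260*1/547 = -260/547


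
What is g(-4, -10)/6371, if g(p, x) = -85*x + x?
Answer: 840/6371 ≈ 0.13185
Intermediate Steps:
g(p, x) = -84*x
g(-4, -10)/6371 = -84*(-10)/6371 = 840*(1/6371) = 840/6371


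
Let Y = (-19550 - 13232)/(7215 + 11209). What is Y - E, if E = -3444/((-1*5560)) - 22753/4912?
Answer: 17559086997/7862073520 ≈ 2.2334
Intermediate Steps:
Y = -16391/9212 (Y = -32782/18424 = -32782*1/18424 = -16391/9212 ≈ -1.7793)
E = -13698719/3413840 (E = -3444/(-5560) - 22753*1/4912 = -3444*(-1/5560) - 22753/4912 = 861/1390 - 22753/4912 = -13698719/3413840 ≈ -4.0127)
Y - E = -16391/9212 - 1*(-13698719/3413840) = -16391/9212 + 13698719/3413840 = 17559086997/7862073520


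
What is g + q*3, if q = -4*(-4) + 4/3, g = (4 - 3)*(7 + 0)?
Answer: 59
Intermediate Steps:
g = 7 (g = 1*7 = 7)
q = 52/3 (q = 16 + 4*(⅓) = 16 + 4/3 = 52/3 ≈ 17.333)
g + q*3 = 7 + (52/3)*3 = 7 + 52 = 59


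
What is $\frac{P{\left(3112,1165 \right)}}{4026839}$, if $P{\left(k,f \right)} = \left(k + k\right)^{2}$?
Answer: $\frac{38738176}{4026839} \approx 9.62$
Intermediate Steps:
$P{\left(k,f \right)} = 4 k^{2}$ ($P{\left(k,f \right)} = \left(2 k\right)^{2} = 4 k^{2}$)
$\frac{P{\left(3112,1165 \right)}}{4026839} = \frac{4 \cdot 3112^{2}}{4026839} = 4 \cdot 9684544 \cdot \frac{1}{4026839} = 38738176 \cdot \frac{1}{4026839} = \frac{38738176}{4026839}$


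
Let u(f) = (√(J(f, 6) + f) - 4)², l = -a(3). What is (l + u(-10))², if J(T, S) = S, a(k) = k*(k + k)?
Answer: -220 + 192*I ≈ -220.0 + 192.0*I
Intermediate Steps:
a(k) = 2*k² (a(k) = k*(2*k) = 2*k²)
l = -18 (l = -2*3² = -2*9 = -1*18 = -18)
u(f) = (-4 + √(6 + f))² (u(f) = (√(6 + f) - 4)² = (-4 + √(6 + f))²)
(l + u(-10))² = (-18 + (-4 + √(6 - 10))²)² = (-18 + (-4 + √(-4))²)² = (-18 + (-4 + 2*I)²)²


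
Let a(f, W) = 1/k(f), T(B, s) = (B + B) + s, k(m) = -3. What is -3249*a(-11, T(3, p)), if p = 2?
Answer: 1083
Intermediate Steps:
T(B, s) = s + 2*B (T(B, s) = 2*B + s = s + 2*B)
a(f, W) = -1/3 (a(f, W) = 1/(-3) = -1/3)
-3249*a(-11, T(3, p)) = -3249*(-1/3) = 1083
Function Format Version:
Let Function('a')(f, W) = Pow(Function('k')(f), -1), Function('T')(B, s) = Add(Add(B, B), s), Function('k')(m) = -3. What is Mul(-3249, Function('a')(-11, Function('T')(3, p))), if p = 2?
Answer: 1083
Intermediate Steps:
Function('T')(B, s) = Add(s, Mul(2, B)) (Function('T')(B, s) = Add(Mul(2, B), s) = Add(s, Mul(2, B)))
Function('a')(f, W) = Rational(-1, 3) (Function('a')(f, W) = Pow(-3, -1) = Rational(-1, 3))
Mul(-3249, Function('a')(-11, Function('T')(3, p))) = Mul(-3249, Rational(-1, 3)) = 1083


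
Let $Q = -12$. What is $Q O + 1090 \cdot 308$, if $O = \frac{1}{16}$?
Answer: $\frac{1342877}{4} \approx 3.3572 \cdot 10^{5}$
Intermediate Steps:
$O = \frac{1}{16} \approx 0.0625$
$Q O + 1090 \cdot 308 = \left(-12\right) \frac{1}{16} + 1090 \cdot 308 = - \frac{3}{4} + 335720 = \frac{1342877}{4}$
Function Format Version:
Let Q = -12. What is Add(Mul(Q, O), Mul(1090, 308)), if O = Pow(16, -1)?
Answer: Rational(1342877, 4) ≈ 3.3572e+5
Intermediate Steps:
O = Rational(1, 16) ≈ 0.062500
Add(Mul(Q, O), Mul(1090, 308)) = Add(Mul(-12, Rational(1, 16)), Mul(1090, 308)) = Add(Rational(-3, 4), 335720) = Rational(1342877, 4)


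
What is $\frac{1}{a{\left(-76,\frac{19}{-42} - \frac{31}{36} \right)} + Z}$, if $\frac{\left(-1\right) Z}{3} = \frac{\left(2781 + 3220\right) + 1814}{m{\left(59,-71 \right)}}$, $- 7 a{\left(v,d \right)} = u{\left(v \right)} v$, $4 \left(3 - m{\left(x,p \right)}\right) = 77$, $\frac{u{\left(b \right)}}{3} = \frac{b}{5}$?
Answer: $\frac{455}{431196} \approx 0.0010552$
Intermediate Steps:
$u{\left(b \right)} = \frac{3 b}{5}$ ($u{\left(b \right)} = 3 \frac{b}{5} = \frac{3 b}{5}$)
$m{\left(x,p \right)} = - \frac{65}{4}$ ($m{\left(x,p \right)} = 3 - \frac{77}{4} = - \frac{65}{4}$)
$a{\left(v,d \right)} = - \frac{3 v^{2}}{35}$ ($a{\left(v,d \right)} = - \frac{\frac{3 v}{5} v}{7} = - \frac{\frac{3}{5} v^{2}}{7} = - \frac{3 v^{2}}{35}$)
$Z = \frac{18756}{13}$ ($Z = - 3 \frac{\left(2781 + 3220\right) + 1814}{- \frac{65}{4}} = - 3 \left(6001 + 1814\right) \left(- \frac{4}{65}\right) = - 3 \cdot 7815 \left(- \frac{4}{65}\right) = \left(-3\right) \left(- \frac{6252}{13}\right) = \frac{18756}{13} \approx 1442.8$)
$\frac{1}{a{\left(-76,\frac{19}{-42} - \frac{31}{36} \right)} + Z} = \frac{1}{- \frac{3 \left(-76\right)^{2}}{35} + \frac{18756}{13}} = \frac{1}{\left(- \frac{3}{35}\right) 5776 + \frac{18756}{13}} = \frac{1}{- \frac{17328}{35} + \frac{18756}{13}} = \frac{1}{\frac{431196}{455}} = \frac{455}{431196}$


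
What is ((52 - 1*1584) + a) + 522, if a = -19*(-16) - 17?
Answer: -723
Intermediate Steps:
a = 287 (a = 304 - 17 = 287)
((52 - 1*1584) + a) + 522 = ((52 - 1*1584) + 287) + 522 = ((52 - 1584) + 287) + 522 = (-1532 + 287) + 522 = -1245 + 522 = -723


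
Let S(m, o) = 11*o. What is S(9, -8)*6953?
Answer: -611864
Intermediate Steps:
S(9, -8)*6953 = (11*(-8))*6953 = -88*6953 = -611864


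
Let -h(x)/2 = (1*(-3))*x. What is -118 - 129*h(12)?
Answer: -9406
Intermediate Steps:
h(x) = 6*x (h(x) = -2*1*(-3)*x = -(-6)*x = 6*x)
-118 - 129*h(12) = -118 - 774*12 = -118 - 129*72 = -118 - 9288 = -9406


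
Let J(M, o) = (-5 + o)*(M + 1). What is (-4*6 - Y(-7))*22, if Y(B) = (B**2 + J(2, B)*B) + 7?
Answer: -7304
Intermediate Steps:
J(M, o) = (1 + M)*(-5 + o) (J(M, o) = (-5 + o)*(1 + M) = (1 + M)*(-5 + o))
Y(B) = 7 + B**2 + B*(-15 + 3*B) (Y(B) = (B**2 + (-5 + B - 5*2 + 2*B)*B) + 7 = (B**2 + (-5 + B - 10 + 2*B)*B) + 7 = (B**2 + (-15 + 3*B)*B) + 7 = (B**2 + B*(-15 + 3*B)) + 7 = 7 + B**2 + B*(-15 + 3*B))
(-4*6 - Y(-7))*22 = (-4*6 - (7 - 15*(-7) + 4*(-7)**2))*22 = (-24 - (7 + 105 + 4*49))*22 = (-24 - (7 + 105 + 196))*22 = (-24 - 1*308)*22 = (-24 - 308)*22 = -332*22 = -7304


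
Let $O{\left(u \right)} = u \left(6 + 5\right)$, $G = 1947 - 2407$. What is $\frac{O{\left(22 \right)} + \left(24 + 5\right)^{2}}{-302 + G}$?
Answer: $- \frac{361}{254} \approx -1.4213$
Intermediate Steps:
$G = -460$
$O{\left(u \right)} = 11 u$ ($O{\left(u \right)} = u 11 = 11 u$)
$\frac{O{\left(22 \right)} + \left(24 + 5\right)^{2}}{-302 + G} = \frac{11 \cdot 22 + \left(24 + 5\right)^{2}}{-302 - 460} = \frac{242 + 29^{2}}{-762} = \left(242 + 841\right) \left(- \frac{1}{762}\right) = 1083 \left(- \frac{1}{762}\right) = - \frac{361}{254}$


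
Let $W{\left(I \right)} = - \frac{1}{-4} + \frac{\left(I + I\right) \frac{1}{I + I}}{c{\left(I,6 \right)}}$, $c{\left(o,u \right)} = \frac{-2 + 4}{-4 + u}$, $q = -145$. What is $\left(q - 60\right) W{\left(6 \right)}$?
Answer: $- \frac{1025}{4} \approx -256.25$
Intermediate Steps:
$c{\left(o,u \right)} = \frac{2}{-4 + u}$
$W{\left(I \right)} = \frac{5}{4}$ ($W{\left(I \right)} = - \frac{1}{-4} + \frac{\left(I + I\right) \frac{1}{I + I}}{2 \frac{1}{-4 + 6}} = \left(-1\right) \left(- \frac{1}{4}\right) + \frac{2 I \frac{1}{2 I}}{2 \cdot \frac{1}{2}} = \frac{1}{4} + \frac{2 I \frac{1}{2 I}}{2 \cdot \frac{1}{2}} = \frac{1}{4} + 1 \cdot 1^{-1} = \frac{1}{4} + 1 \cdot 1 = \frac{1}{4} + 1 = \frac{5}{4}$)
$\left(q - 60\right) W{\left(6 \right)} = \left(-145 - 60\right) \frac{5}{4} = \left(-205\right) \frac{5}{4} = - \frac{1025}{4}$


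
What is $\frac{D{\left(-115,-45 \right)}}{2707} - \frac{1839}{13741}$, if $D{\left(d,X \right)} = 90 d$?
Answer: $- \frac{147197523}{37196887} \approx -3.9573$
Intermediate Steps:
$\frac{D{\left(-115,-45 \right)}}{2707} - \frac{1839}{13741} = \frac{90 \left(-115\right)}{2707} - \frac{1839}{13741} = \left(-10350\right) \frac{1}{2707} - \frac{1839}{13741} = - \frac{10350}{2707} - \frac{1839}{13741} = - \frac{147197523}{37196887}$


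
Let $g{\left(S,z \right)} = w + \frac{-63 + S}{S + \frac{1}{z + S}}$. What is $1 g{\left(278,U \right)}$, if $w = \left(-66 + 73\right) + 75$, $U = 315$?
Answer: $\frac{2729121}{32971} \approx 82.773$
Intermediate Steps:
$w = 82$ ($w = 7 + 75 = 82$)
$g{\left(S,z \right)} = 82 + \frac{-63 + S}{S + \frac{1}{S + z}}$ ($g{\left(S,z \right)} = 82 + \frac{-63 + S}{S + \frac{1}{z + S}} = 82 + \frac{-63 + S}{S + \frac{1}{S + z}}$)
$1 g{\left(278,U \right)} = 1 \frac{82 - 17514 - 19845 + 83 \cdot 278^{2} + 83 \cdot 278 \cdot 315}{1 + 278^{2} + 278 \cdot 315} = 1 \frac{82 - 17514 - 19845 + 83 \cdot 77284 + 7268310}{1 + 77284 + 87570} = 1 \frac{82 - 17514 - 19845 + 6414572 + 7268310}{164855} = 1 \cdot \frac{1}{164855} \cdot 13645605 = 1 \cdot \frac{2729121}{32971} = \frac{2729121}{32971}$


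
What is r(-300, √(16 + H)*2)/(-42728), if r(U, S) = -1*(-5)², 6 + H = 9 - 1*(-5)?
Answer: 25/42728 ≈ 0.00058510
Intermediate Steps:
H = 8 (H = -6 + (9 - 1*(-5)) = -6 + (9 + 5) = -6 + 14 = 8)
r(U, S) = -25 (r(U, S) = -1*25 = -25)
r(-300, √(16 + H)*2)/(-42728) = -25/(-42728) = -25*(-1/42728) = 25/42728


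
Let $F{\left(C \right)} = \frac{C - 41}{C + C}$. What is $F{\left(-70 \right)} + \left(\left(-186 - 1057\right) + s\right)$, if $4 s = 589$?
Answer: $- \frac{76647}{70} \approx -1095.0$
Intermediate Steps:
$s = \frac{589}{4}$ ($s = \frac{1}{4} \cdot 589 = \frac{589}{4} \approx 147.25$)
$F{\left(C \right)} = \frac{-41 + C}{2 C}$
$F{\left(-70 \right)} + \left(\left(-186 - 1057\right) + s\right) = \frac{-41 - 70}{2 \left(-70\right)} + \left(\left(-186 - 1057\right) + \frac{589}{4}\right) = \frac{1}{2} \left(- \frac{1}{70}\right) \left(-111\right) + \left(-1243 + \frac{589}{4}\right) = \frac{111}{140} - \frac{4383}{4} = - \frac{76647}{70}$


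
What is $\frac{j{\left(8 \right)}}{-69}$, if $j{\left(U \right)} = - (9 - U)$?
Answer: $\frac{1}{69} \approx 0.014493$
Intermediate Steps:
$j{\left(U \right)} = -9 + U$
$\frac{j{\left(8 \right)}}{-69} = \frac{-9 + 8}{-69} = \left(-1\right) \left(- \frac{1}{69}\right) = \frac{1}{69}$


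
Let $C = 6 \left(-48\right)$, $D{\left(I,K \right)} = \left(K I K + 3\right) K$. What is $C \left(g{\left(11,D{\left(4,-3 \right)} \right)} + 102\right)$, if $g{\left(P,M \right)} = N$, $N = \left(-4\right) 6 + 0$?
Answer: $-22464$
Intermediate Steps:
$D{\left(I,K \right)} = K \left(3 + I K^{2}\right)$ ($D{\left(I,K \right)} = \left(I K K + 3\right) K = \left(I K^{2} + 3\right) K = \left(3 + I K^{2}\right) K = K \left(3 + I K^{2}\right)$)
$N = -24$ ($N = -24 + 0 = -24$)
$g{\left(P,M \right)} = -24$
$C = -288$
$C \left(g{\left(11,D{\left(4,-3 \right)} \right)} + 102\right) = - 288 \left(-24 + 102\right) = \left(-288\right) 78 = -22464$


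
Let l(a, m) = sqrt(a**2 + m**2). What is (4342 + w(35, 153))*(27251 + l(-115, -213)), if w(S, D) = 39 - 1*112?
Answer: 116334519 + 4269*sqrt(58594) ≈ 1.1737e+8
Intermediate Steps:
w(S, D) = -73 (w(S, D) = 39 - 112 = -73)
(4342 + w(35, 153))*(27251 + l(-115, -213)) = (4342 - 73)*(27251 + sqrt((-115)**2 + (-213)**2)) = 4269*(27251 + sqrt(13225 + 45369)) = 4269*(27251 + sqrt(58594)) = 116334519 + 4269*sqrt(58594)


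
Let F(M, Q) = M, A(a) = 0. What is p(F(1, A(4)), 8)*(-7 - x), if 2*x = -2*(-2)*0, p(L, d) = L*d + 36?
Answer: -308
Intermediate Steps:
p(L, d) = 36 + L*d
x = 0 (x = (-2*(-2)*0)/2 = (4*0)/2 = (½)*0 = 0)
p(F(1, A(4)), 8)*(-7 - x) = (36 + 1*8)*(-7 - 1*0) = (36 + 8)*(-7 + 0) = 44*(-7) = -308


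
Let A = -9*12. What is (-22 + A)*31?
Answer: -4030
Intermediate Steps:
A = -108
(-22 + A)*31 = (-22 - 108)*31 = -130*31 = -4030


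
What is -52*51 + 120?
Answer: -2532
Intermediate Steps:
-52*51 + 120 = -2652 + 120 = -2532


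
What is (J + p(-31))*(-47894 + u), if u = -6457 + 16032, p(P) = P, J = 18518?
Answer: -708403353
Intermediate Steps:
u = 9575
(J + p(-31))*(-47894 + u) = (18518 - 31)*(-47894 + 9575) = 18487*(-38319) = -708403353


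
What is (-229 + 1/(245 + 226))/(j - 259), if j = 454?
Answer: -107858/91845 ≈ -1.1743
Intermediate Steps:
(-229 + 1/(245 + 226))/(j - 259) = (-229 + 1/(245 + 226))/(454 - 259) = (-229 + 1/471)/195 = (-229 + 1/471)*(1/195) = -107858/471*1/195 = -107858/91845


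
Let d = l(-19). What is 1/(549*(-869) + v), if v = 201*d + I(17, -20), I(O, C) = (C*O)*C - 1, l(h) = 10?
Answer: -1/468272 ≈ -2.1355e-6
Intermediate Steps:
d = 10
I(O, C) = -1 + O*C**2 (I(O, C) = O*C**2 - 1 = -1 + O*C**2)
v = 8809 (v = 201*10 + (-1 + 17*(-20)**2) = 2010 + (-1 + 17*400) = 2010 + (-1 + 6800) = 2010 + 6799 = 8809)
1/(549*(-869) + v) = 1/(549*(-869) + 8809) = 1/(-477081 + 8809) = 1/(-468272) = -1/468272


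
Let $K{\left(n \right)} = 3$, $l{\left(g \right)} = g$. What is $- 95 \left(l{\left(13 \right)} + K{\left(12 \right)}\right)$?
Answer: $-1520$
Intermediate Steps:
$- 95 \left(l{\left(13 \right)} + K{\left(12 \right)}\right) = - 95 \left(13 + 3\right) = \left(-95\right) 16 = -1520$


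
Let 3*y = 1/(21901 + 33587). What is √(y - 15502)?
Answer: I*√2580524927/408 ≈ 124.51*I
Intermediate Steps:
y = 1/166464 (y = 1/(3*(21901 + 33587)) = (⅓)/55488 = (⅓)*(1/55488) = 1/166464 ≈ 6.0073e-6)
√(y - 15502) = √(1/166464 - 15502) = √(-2580524927/166464) = I*√2580524927/408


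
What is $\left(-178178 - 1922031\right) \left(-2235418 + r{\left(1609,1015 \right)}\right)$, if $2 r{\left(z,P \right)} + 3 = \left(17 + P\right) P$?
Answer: $\frac{7189769382031}{2} \approx 3.5949 \cdot 10^{12}$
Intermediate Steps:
$r{\left(z,P \right)} = - \frac{3}{2} + \frac{P \left(17 + P\right)}{2}$ ($r{\left(z,P \right)} = - \frac{3}{2} + \frac{\left(17 + P\right) P}{2} = - \frac{3}{2} + \frac{P \left(17 + P\right)}{2}$)
$\left(-178178 - 1922031\right) \left(-2235418 + r{\left(1609,1015 \right)}\right) = \left(-178178 - 1922031\right) \left(-2235418 + \left(- \frac{3}{2} + \frac{1015^{2}}{2} + \frac{17}{2} \cdot 1015\right)\right) = - 2100209 \left(-2235418 + \left(- \frac{3}{2} + \frac{1}{2} \cdot 1030225 + \frac{17255}{2}\right)\right) = - 2100209 \left(-2235418 + \left(- \frac{3}{2} + \frac{1030225}{2} + \frac{17255}{2}\right)\right) = - 2100209 \left(-2235418 + \frac{1047477}{2}\right) = \left(-2100209\right) \left(- \frac{3423359}{2}\right) = \frac{7189769382031}{2}$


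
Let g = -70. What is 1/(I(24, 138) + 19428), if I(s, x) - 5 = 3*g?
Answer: 1/19223 ≈ 5.2021e-5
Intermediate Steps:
I(s, x) = -205 (I(s, x) = 5 + 3*(-70) = 5 - 210 = -205)
1/(I(24, 138) + 19428) = 1/(-205 + 19428) = 1/19223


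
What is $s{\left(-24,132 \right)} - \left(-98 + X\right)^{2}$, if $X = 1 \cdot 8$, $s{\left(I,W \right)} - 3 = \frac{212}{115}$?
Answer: $- \frac{930943}{115} \approx -8095.2$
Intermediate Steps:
$s{\left(I,W \right)} = \frac{557}{115}$ ($s{\left(I,W \right)} = 3 + \frac{212}{115} = \frac{557}{115}$)
$X = 8$
$s{\left(-24,132 \right)} - \left(-98 + X\right)^{2} = \frac{557}{115} - \left(-98 + 8\right)^{2} = \frac{557}{115} - \left(-90\right)^{2} = \frac{557}{115} - 8100 = - \frac{930943}{115}$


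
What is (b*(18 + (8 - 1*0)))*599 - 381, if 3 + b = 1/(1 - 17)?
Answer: -384611/8 ≈ -48076.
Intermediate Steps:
b = -49/16 (b = -3 + 1/(1 - 17) = -3 + 1/(-16) = -3 - 1/16 = -49/16 ≈ -3.0625)
(b*(18 + (8 - 1*0)))*599 - 381 = -49*(18 + (8 - 1*0))/16*599 - 381 = -49*(18 + (8 + 0))/16*599 - 381 = -49*(18 + 8)/16*599 - 381 = -49/16*26*599 - 381 = -637/8*599 - 381 = -381563/8 - 381 = -384611/8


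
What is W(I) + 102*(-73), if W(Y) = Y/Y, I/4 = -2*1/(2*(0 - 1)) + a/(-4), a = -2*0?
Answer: -7445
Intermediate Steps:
a = 0
I = 4 (I = 4*(-2*1/(2*(0 - 1)) + 0/(-4)) = 4*(-2/(2*(-1)) + 0*(-¼)) = 4*(-2/(-2) + 0) = 4*(-2*(-½) + 0) = 4*(1 + 0) = 4*1 = 4)
W(Y) = 1
W(I) + 102*(-73) = 1 + 102*(-73) = 1 - 7446 = -7445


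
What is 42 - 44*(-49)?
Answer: 2198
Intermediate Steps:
42 - 44*(-49) = 42 + 2156 = 2198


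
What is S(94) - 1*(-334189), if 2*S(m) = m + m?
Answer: 334283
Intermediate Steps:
S(m) = m (S(m) = (m + m)/2 = (2*m)/2 = m)
S(94) - 1*(-334189) = 94 - 1*(-334189) = 94 + 334189 = 334283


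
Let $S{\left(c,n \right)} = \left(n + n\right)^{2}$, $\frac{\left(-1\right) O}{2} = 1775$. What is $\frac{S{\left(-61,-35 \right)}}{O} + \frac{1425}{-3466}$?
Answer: $- \frac{440843}{246086} \approx -1.7914$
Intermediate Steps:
$O = -3550$ ($O = \left(-2\right) 1775 = -3550$)
$S{\left(c,n \right)} = 4 n^{2}$ ($S{\left(c,n \right)} = \left(2 n\right)^{2} = 4 n^{2}$)
$\frac{S{\left(-61,-35 \right)}}{O} + \frac{1425}{-3466} = \frac{4 \left(-35\right)^{2}}{-3550} + \frac{1425}{-3466} = 4 \cdot 1225 \left(- \frac{1}{3550}\right) + 1425 \left(- \frac{1}{3466}\right) = 4900 \left(- \frac{1}{3550}\right) - \frac{1425}{3466} = - \frac{98}{71} - \frac{1425}{3466} = - \frac{440843}{246086}$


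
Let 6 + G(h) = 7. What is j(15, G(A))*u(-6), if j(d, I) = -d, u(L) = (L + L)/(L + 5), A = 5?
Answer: -180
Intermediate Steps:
u(L) = 2*L/(5 + L) (u(L) = (2*L)/(5 + L) = 2*L/(5 + L))
G(h) = 1 (G(h) = -6 + 7 = 1)
j(15, G(A))*u(-6) = (-1*15)*(2*(-6)/(5 - 6)) = -30*(-6)/(-1) = -30*(-6)*(-1) = -15*12 = -180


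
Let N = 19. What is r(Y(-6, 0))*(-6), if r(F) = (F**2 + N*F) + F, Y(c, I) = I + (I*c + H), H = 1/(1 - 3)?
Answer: 117/2 ≈ 58.500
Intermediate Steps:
H = -1/2 (H = 1/(-2) = -1/2 ≈ -0.50000)
Y(c, I) = -1/2 + I + I*c (Y(c, I) = I + (I*c - 1/2) = I + (-1/2 + I*c) = -1/2 + I + I*c)
r(F) = F**2 + 20*F (r(F) = (F**2 + 19*F) + F = F**2 + 20*F)
r(Y(-6, 0))*(-6) = ((-1/2 + 0 + 0*(-6))*(20 + (-1/2 + 0 + 0*(-6))))*(-6) = ((-1/2 + 0 + 0)*(20 + (-1/2 + 0 + 0)))*(-6) = -(20 - 1/2)/2*(-6) = -1/2*39/2*(-6) = -39/4*(-6) = 117/2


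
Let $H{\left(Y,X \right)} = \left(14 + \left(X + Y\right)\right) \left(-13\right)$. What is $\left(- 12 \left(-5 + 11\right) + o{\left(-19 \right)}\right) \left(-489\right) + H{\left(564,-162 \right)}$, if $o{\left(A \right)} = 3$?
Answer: $28333$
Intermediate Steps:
$H{\left(Y,X \right)} = -182 - 13 X - 13 Y$ ($H{\left(Y,X \right)} = \left(14 + X + Y\right) \left(-13\right) = -182 - 13 X - 13 Y$)
$\left(- 12 \left(-5 + 11\right) + o{\left(-19 \right)}\right) \left(-489\right) + H{\left(564,-162 \right)} = \left(- 12 \left(-5 + 11\right) + 3\right) \left(-489\right) - 5408 = \left(\left(-12\right) 6 + 3\right) \left(-489\right) - 5408 = \left(-72 + 3\right) \left(-489\right) - 5408 = \left(-69\right) \left(-489\right) - 5408 = 33741 - 5408 = 28333$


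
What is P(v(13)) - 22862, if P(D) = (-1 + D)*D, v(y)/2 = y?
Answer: -22212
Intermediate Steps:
v(y) = 2*y
P(D) = D*(-1 + D)
P(v(13)) - 22862 = (2*13)*(-1 + 2*13) - 22862 = 26*(-1 + 26) - 22862 = 26*25 - 22862 = 650 - 22862 = -22212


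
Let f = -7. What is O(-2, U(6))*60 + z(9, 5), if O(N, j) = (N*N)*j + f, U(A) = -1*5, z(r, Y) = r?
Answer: -1611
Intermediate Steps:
U(A) = -5
O(N, j) = -7 + j*N**2 (O(N, j) = (N*N)*j - 7 = N**2*j - 7 = j*N**2 - 7 = -7 + j*N**2)
O(-2, U(6))*60 + z(9, 5) = (-7 - 5*(-2)**2)*60 + 9 = (-7 - 5*4)*60 + 9 = (-7 - 20)*60 + 9 = -27*60 + 9 = -1620 + 9 = -1611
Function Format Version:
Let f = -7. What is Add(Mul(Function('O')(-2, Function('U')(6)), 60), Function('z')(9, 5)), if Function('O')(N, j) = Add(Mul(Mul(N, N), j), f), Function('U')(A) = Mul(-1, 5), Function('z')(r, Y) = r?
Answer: -1611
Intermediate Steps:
Function('U')(A) = -5
Function('O')(N, j) = Add(-7, Mul(j, Pow(N, 2))) (Function('O')(N, j) = Add(Mul(Mul(N, N), j), -7) = Add(Mul(Pow(N, 2), j), -7) = Add(Mul(j, Pow(N, 2)), -7) = Add(-7, Mul(j, Pow(N, 2))))
Add(Mul(Function('O')(-2, Function('U')(6)), 60), Function('z')(9, 5)) = Add(Mul(Add(-7, Mul(-5, Pow(-2, 2))), 60), 9) = Add(Mul(Add(-7, Mul(-5, 4)), 60), 9) = Add(Mul(Add(-7, -20), 60), 9) = Add(Mul(-27, 60), 9) = Add(-1620, 9) = -1611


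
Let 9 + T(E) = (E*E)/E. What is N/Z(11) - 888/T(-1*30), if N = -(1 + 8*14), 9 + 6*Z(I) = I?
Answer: -4111/13 ≈ -316.23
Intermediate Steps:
Z(I) = -3/2 + I/6
T(E) = -9 + E (T(E) = -9 + (E*E)/E = -9 + E²/E = -9 + E)
N = -113 (N = -(1 + 112) = -1*113 = -113)
N/Z(11) - 888/T(-1*30) = -113/(-3/2 + (⅙)*11) - 888/(-9 - 1*30) = -113/(-3/2 + 11/6) - 888/(-9 - 30) = -113/⅓ - 888/(-39) = -113*3 - 888*(-1/39) = -339 + 296/13 = -4111/13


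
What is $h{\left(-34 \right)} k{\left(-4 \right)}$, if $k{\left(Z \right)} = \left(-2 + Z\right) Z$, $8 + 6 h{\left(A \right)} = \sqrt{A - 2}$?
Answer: $-32 + 24 i \approx -32.0 + 24.0 i$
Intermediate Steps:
$h{\left(A \right)} = - \frac{4}{3} + \frac{\sqrt{-2 + A}}{6}$ ($h{\left(A \right)} = - \frac{4}{3} + \frac{\sqrt{A - 2}}{6} = - \frac{4}{3} + \frac{\sqrt{-2 + A}}{6}$)
$k{\left(Z \right)} = Z \left(-2 + Z\right)$
$h{\left(-34 \right)} k{\left(-4 \right)} = \left(- \frac{4}{3} + \frac{\sqrt{-2 - 34}}{6}\right) \left(- 4 \left(-2 - 4\right)\right) = \left(- \frac{4}{3} + \frac{\sqrt{-36}}{6}\right) \left(\left(-4\right) \left(-6\right)\right) = \left(- \frac{4}{3} + \frac{6 i}{6}\right) 24 = \left(- \frac{4}{3} + i\right) 24 = -32 + 24 i$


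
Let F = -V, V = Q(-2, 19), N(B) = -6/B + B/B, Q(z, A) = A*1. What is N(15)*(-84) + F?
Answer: -347/5 ≈ -69.400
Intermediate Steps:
Q(z, A) = A
N(B) = 1 - 6/B (N(B) = -6/B + 1 = 1 - 6/B)
V = 19
F = -19 (F = -1*19 = -19)
N(15)*(-84) + F = ((-6 + 15)/15)*(-84) - 19 = ((1/15)*9)*(-84) - 19 = (⅗)*(-84) - 19 = -252/5 - 19 = -347/5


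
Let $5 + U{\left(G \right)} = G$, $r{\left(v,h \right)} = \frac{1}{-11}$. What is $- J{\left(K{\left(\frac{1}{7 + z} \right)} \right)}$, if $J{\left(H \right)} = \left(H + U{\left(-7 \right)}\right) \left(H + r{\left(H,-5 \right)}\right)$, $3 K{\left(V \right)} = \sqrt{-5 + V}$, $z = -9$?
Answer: $- \frac{95}{198} + \frac{133 i \sqrt{22}}{66} \approx -0.4798 + 9.4519 i$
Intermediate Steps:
$r{\left(v,h \right)} = - \frac{1}{11}$
$U{\left(G \right)} = -5 + G$
$K{\left(V \right)} = \frac{\sqrt{-5 + V}}{3}$
$J{\left(H \right)} = \left(-12 + H\right) \left(- \frac{1}{11} + H\right)$ ($J{\left(H \right)} = \left(H - 12\right) \left(H - \frac{1}{11}\right) = \left(H - 12\right) \left(- \frac{1}{11} + H\right) = \left(-12 + H\right) \left(- \frac{1}{11} + H\right)$)
$- J{\left(K{\left(\frac{1}{7 + z} \right)} \right)} = - (\frac{12}{11} + \left(\frac{\sqrt{-5 + \frac{1}{7 - 9}}}{3}\right)^{2} - \frac{133 \frac{\sqrt{-5 + \frac{1}{7 - 9}}}{3}}{11}) = - (\frac{12}{11} + \left(\frac{\sqrt{-5 + \frac{1}{-2}}}{3}\right)^{2} - \frac{133 \frac{\sqrt{-5 + \frac{1}{-2}}}{3}}{11}) = - (\frac{12}{11} + \left(\frac{\sqrt{-5 - \frac{1}{2}}}{3}\right)^{2} - \frac{133 \frac{\sqrt{-5 - \frac{1}{2}}}{3}}{11}) = - (\frac{12}{11} + \left(\frac{\sqrt{- \frac{11}{2}}}{3}\right)^{2} - \frac{133 \frac{\sqrt{- \frac{11}{2}}}{3}}{11}) = - (\frac{12}{11} + \left(\frac{\frac{1}{2} i \sqrt{22}}{3}\right)^{2} - \frac{133 \frac{\frac{1}{2} i \sqrt{22}}{3}}{11}) = - (\frac{12}{11} + \left(\frac{i \sqrt{22}}{6}\right)^{2} - \frac{133 \frac{i \sqrt{22}}{6}}{11}) = - (\frac{12}{11} - \frac{11}{18} - \frac{133 i \sqrt{22}}{66}) = - (\frac{95}{198} - \frac{133 i \sqrt{22}}{66}) = - \frac{95}{198} + \frac{133 i \sqrt{22}}{66}$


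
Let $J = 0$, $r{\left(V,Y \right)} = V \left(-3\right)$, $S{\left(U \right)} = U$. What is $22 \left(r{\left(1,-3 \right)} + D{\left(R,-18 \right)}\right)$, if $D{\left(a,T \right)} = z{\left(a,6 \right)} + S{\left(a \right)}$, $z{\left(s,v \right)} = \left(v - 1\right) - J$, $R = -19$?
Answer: $-374$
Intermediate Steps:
$r{\left(V,Y \right)} = - 3 V$
$z{\left(s,v \right)} = -1 + v$ ($z{\left(s,v \right)} = \left(v - 1\right) - 0 = \left(v - 1\right) + 0 = \left(-1 + v\right) + 0 = -1 + v$)
$D{\left(a,T \right)} = 5 + a$ ($D{\left(a,T \right)} = \left(-1 + 6\right) + a = 5 + a$)
$22 \left(r{\left(1,-3 \right)} + D{\left(R,-18 \right)}\right) = 22 \left(\left(-3\right) 1 + \left(5 - 19\right)\right) = 22 \left(-3 - 14\right) = 22 \left(-17\right) = -374$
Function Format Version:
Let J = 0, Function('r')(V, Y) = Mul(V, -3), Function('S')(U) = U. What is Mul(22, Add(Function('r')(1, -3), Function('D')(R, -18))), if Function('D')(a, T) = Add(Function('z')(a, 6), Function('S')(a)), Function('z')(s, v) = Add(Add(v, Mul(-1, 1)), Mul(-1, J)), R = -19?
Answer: -374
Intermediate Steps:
Function('r')(V, Y) = Mul(-3, V)
Function('z')(s, v) = Add(-1, v) (Function('z')(s, v) = Add(Add(v, Mul(-1, 1)), Mul(-1, 0)) = Add(Add(v, -1), 0) = Add(Add(-1, v), 0) = Add(-1, v))
Function('D')(a, T) = Add(5, a) (Function('D')(a, T) = Add(Add(-1, 6), a) = Add(5, a))
Mul(22, Add(Function('r')(1, -3), Function('D')(R, -18))) = Mul(22, Add(Mul(-3, 1), Add(5, -19))) = Mul(22, Add(-3, -14)) = Mul(22, -17) = -374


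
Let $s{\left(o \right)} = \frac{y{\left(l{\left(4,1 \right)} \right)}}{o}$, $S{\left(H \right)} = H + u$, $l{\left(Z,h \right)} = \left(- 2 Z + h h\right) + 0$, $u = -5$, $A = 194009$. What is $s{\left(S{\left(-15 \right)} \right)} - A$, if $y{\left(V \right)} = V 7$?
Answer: $- \frac{3880131}{20} \approx -1.9401 \cdot 10^{5}$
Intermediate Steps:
$l{\left(Z,h \right)} = h^{2} - 2 Z$ ($l{\left(Z,h \right)} = \left(- 2 Z + h^{2}\right) + 0 = \left(h^{2} - 2 Z\right) + 0 = h^{2} - 2 Z$)
$y{\left(V \right)} = 7 V$
$S{\left(H \right)} = -5 + H$ ($S{\left(H \right)} = H - 5 = -5 + H$)
$s{\left(o \right)} = - \frac{49}{o}$ ($s{\left(o \right)} = \frac{7 \left(1^{2} - 8\right)}{o} = \frac{7 \left(1 - 8\right)}{o} = \frac{7 \left(-7\right)}{o} = - \frac{49}{o}$)
$s{\left(S{\left(-15 \right)} \right)} - A = - \frac{49}{-5 - 15} - 194009 = - \frac{49}{-20} - 194009 = \left(-49\right) \left(- \frac{1}{20}\right) - 194009 = \frac{49}{20} - 194009 = - \frac{3880131}{20}$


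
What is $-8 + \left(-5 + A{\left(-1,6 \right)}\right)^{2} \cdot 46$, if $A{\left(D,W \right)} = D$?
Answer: $1648$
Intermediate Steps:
$-8 + \left(-5 + A{\left(-1,6 \right)}\right)^{2} \cdot 46 = -8 + \left(-5 - 1\right)^{2} \cdot 46 = -8 + \left(-6\right)^{2} \cdot 46 = -8 + 36 \cdot 46 = -8 + 1656 = 1648$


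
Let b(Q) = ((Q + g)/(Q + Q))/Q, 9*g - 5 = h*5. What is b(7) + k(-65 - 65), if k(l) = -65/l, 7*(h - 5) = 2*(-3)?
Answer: 206/343 ≈ 0.60058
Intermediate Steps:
h = 29/7 (h = 5 + (2*(-3))/7 = 5 + (1/7)*(-6) = 5 - 6/7 = 29/7 ≈ 4.1429)
g = 20/7 (g = 5/9 + ((29/7)*5)/9 = 5/9 + (1/9)*(145/7) = 5/9 + 145/63 = 20/7 ≈ 2.8571)
b(Q) = (20/7 + Q)/(2*Q**2) (b(Q) = ((Q + 20/7)/(Q + Q))/Q = ((20/7 + Q)/((2*Q)))/Q = ((20/7 + Q)*(1/(2*Q)))/Q = ((20/7 + Q)/(2*Q))/Q = (20/7 + Q)/(2*Q**2))
b(7) + k(-65 - 65) = (1/14)*(20 + 7*7)/7**2 - 65/(-65 - 65) = (1/14)*(1/49)*(20 + 49) - 65/(-130) = (1/14)*(1/49)*69 - 65*(-1/130) = 69/686 + 1/2 = 206/343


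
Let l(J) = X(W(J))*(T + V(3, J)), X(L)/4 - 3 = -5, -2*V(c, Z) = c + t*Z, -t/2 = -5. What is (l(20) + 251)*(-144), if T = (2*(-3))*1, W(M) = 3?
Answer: -159984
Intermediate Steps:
t = 10 (t = -2*(-5) = 10)
V(c, Z) = -5*Z - c/2 (V(c, Z) = -(c + 10*Z)/2 = -5*Z - c/2)
T = -6 (T = -6*1 = -6)
X(L) = -8 (X(L) = 12 + 4*(-5) = 12 - 20 = -8)
l(J) = 60 + 40*J (l(J) = -8*(-6 + (-5*J - 1/2*3)) = -8*(-6 + (-5*J - 3/2)) = -8*(-6 + (-3/2 - 5*J)) = -8*(-15/2 - 5*J) = 60 + 40*J)
(l(20) + 251)*(-144) = ((60 + 40*20) + 251)*(-144) = ((60 + 800) + 251)*(-144) = (860 + 251)*(-144) = 1111*(-144) = -159984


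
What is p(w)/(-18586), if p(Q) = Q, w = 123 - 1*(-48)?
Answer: -171/18586 ≈ -0.0092005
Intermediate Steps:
w = 171 (w = 123 + 48 = 171)
p(w)/(-18586) = 171/(-18586) = 171*(-1/18586) = -171/18586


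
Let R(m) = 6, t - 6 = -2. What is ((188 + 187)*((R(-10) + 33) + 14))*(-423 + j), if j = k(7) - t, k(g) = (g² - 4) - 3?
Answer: -7651875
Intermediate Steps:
t = 4 (t = 6 - 2 = 4)
k(g) = -7 + g² (k(g) = (-4 + g²) - 3 = -7 + g²)
j = 38 (j = (-7 + 7²) - 1*4 = (-7 + 49) - 4 = 42 - 4 = 38)
((188 + 187)*((R(-10) + 33) + 14))*(-423 + j) = ((188 + 187)*((6 + 33) + 14))*(-423 + 38) = (375*(39 + 14))*(-385) = (375*53)*(-385) = 19875*(-385) = -7651875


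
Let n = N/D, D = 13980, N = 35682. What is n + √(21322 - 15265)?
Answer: 5947/2330 + 3*√673 ≈ 80.379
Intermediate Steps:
n = 5947/2330 (n = 35682/13980 = 35682*(1/13980) = 5947/2330 ≈ 2.5524)
n + √(21322 - 15265) = 5947/2330 + √(21322 - 15265) = 5947/2330 + √6057 = 5947/2330 + 3*√673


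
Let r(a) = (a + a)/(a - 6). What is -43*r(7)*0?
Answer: 0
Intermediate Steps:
r(a) = 2*a/(-6 + a) (r(a) = (2*a)/(-6 + a) = 2*a/(-6 + a))
-43*r(7)*0 = -86*7/(-6 + 7)*0 = -86*7/1*0 = -86*7*0 = -43*14*0 = -602*0 = 0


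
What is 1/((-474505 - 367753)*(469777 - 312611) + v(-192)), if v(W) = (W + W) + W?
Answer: -1/132374321404 ≈ -7.5543e-12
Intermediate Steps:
v(W) = 3*W (v(W) = 2*W + W = 3*W)
1/((-474505 - 367753)*(469777 - 312611) + v(-192)) = 1/((-474505 - 367753)*(469777 - 312611) + 3*(-192)) = 1/(-842258*157166 - 576) = 1/(-132374320828 - 576) = 1/(-132374321404) = -1/132374321404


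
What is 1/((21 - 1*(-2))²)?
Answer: 1/529 ≈ 0.0018904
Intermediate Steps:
1/((21 - 1*(-2))²) = 1/((21 + 2)²) = 1/(23²) = 1/529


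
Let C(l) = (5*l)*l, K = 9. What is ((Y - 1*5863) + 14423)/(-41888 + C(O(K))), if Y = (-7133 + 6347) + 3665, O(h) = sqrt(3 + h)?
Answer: -11439/41828 ≈ -0.27348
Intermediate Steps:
C(l) = 5*l**2
Y = 2879 (Y = -786 + 3665 = 2879)
((Y - 1*5863) + 14423)/(-41888 + C(O(K))) = ((2879 - 1*5863) + 14423)/(-41888 + 5*(sqrt(3 + 9))**2) = ((2879 - 5863) + 14423)/(-41888 + 5*(sqrt(12))**2) = (-2984 + 14423)/(-41888 + 5*(2*sqrt(3))**2) = 11439/(-41888 + 5*12) = 11439/(-41888 + 60) = 11439/(-41828) = 11439*(-1/41828) = -11439/41828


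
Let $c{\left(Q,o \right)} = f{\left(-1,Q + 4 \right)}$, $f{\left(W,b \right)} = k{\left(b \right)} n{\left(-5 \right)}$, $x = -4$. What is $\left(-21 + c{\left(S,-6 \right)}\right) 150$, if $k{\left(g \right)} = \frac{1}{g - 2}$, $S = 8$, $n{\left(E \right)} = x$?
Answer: $-3210$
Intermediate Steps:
$n{\left(E \right)} = -4$
$k{\left(g \right)} = \frac{1}{-2 + g}$
$f{\left(W,b \right)} = - \frac{4}{-2 + b}$ ($f{\left(W,b \right)} = \frac{1}{-2 + b} \left(-4\right) = - \frac{4}{-2 + b}$)
$c{\left(Q,o \right)} = - \frac{4}{2 + Q}$ ($c{\left(Q,o \right)} = - \frac{4}{-2 + \left(Q + 4\right)} = - \frac{4}{-2 + \left(4 + Q\right)} = - \frac{4}{2 + Q}$)
$\left(-21 + c{\left(S,-6 \right)}\right) 150 = \left(-21 - \frac{4}{2 + 8}\right) 150 = \left(-21 - \frac{4}{10}\right) 150 = \left(-21 - \frac{2}{5}\right) 150 = \left(- \frac{107}{5}\right) 150 = -3210$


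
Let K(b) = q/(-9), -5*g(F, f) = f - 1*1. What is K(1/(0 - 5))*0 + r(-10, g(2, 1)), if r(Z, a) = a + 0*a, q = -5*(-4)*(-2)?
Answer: 0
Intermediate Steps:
q = -40 (q = 20*(-2) = -40)
g(F, f) = ⅕ - f/5 (g(F, f) = -(f - 1*1)/5 = -(f - 1)/5 = -(-1 + f)/5 = ⅕ - f/5)
r(Z, a) = a (r(Z, a) = a + 0 = a)
K(b) = 40/9 (K(b) = -40/(-9) = -40*(-⅑) = 40/9)
K(1/(0 - 5))*0 + r(-10, g(2, 1)) = (40/9)*0 + (⅕ - ⅕*1) = 0 + (⅕ - ⅕) = 0 + 0 = 0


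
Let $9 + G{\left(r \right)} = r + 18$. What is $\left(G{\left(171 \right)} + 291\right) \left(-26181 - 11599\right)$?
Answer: $-17794380$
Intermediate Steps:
$G{\left(r \right)} = 9 + r$ ($G{\left(r \right)} = -9 + \left(r + 18\right) = -9 + \left(18 + r\right) = 9 + r$)
$\left(G{\left(171 \right)} + 291\right) \left(-26181 - 11599\right) = \left(\left(9 + 171\right) + 291\right) \left(-26181 - 11599\right) = \left(180 + 291\right) \left(-37780\right) = 471 \left(-37780\right) = -17794380$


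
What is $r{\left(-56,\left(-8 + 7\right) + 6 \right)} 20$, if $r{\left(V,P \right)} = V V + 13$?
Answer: $62980$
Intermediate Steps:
$r{\left(V,P \right)} = 13 + V^{2}$ ($r{\left(V,P \right)} = V^{2} + 13 = 13 + V^{2}$)
$r{\left(-56,\left(-8 + 7\right) + 6 \right)} 20 = \left(13 + \left(-56\right)^{2}\right) 20 = \left(13 + 3136\right) 20 = 3149 \cdot 20 = 62980$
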